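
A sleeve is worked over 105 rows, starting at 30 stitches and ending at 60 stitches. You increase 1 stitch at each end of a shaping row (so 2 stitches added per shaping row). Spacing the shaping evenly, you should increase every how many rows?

Stitches to add: |60 − 30| = 30.
Shaping rows needed: 30 / 2 = 15.
105 rows / 15 = every 7 rows.

Increase every 7th row.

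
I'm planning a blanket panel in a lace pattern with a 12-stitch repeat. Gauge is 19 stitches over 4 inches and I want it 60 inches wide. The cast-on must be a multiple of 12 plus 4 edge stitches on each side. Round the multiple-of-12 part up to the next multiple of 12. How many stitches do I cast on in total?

19 / 4 = 4.75 sts per inch.
60 × 4.75 = 285.00 sts.
Less 8 edge sts → 277.00 for the repeat.
Next multiple of 12: 288.
Add back 8 edge sts → 296.

296 stitches.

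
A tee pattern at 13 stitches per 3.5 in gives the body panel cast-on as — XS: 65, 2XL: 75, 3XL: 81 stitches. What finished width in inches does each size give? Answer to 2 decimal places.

13/3.5 = 3.714 sts per in.
XS: 65 / 3.714 = 17.500 → 17.50 in.
2XL: 75 / 3.714 = 20.192 → 20.19 in.
3XL: 81 / 3.714 = 21.808 → 21.81 in.

XS 17.50 inches; 2XL 20.19 inches; 3XL 21.81 inches.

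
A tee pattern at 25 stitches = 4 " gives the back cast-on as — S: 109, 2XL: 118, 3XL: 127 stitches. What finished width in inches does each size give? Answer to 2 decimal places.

S 17.44 inches; 2XL 18.88 inches; 3XL 20.32 inches.

25/4 = 6.25 sts per in.
S: 109 / 6.25 = 17.440 → 17.44 in.
2XL: 118 / 6.25 = 18.880 → 18.88 in.
3XL: 127 / 6.25 = 20.320 → 20.32 in.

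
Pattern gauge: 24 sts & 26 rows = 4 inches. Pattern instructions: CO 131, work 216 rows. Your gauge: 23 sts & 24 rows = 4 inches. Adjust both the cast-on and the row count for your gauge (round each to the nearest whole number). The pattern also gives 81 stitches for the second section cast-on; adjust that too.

Stitches: 131 × 23/24 = 125.54 → 126.
Rows: 216 × 24/26 = 199.38 → 199.
second section cast-on: 81 × 23/24 = 77.62 → 78.

Cast on 126 stitches; work 199 rows; second section cast-on 78 stitches.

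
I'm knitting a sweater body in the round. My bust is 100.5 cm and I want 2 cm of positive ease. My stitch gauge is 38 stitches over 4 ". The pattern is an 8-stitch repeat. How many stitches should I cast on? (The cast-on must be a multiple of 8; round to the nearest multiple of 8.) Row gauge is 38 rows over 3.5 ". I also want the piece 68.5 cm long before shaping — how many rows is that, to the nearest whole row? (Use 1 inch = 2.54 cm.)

Finished = 100.5 + 2 = 102.5 cm.
102.5 cm × 1/2.54 = 40.35 inches.
38/4 = 9.5 sts per in; 40.35 × 9.5 = 383.37 sts.
Nearest multiple of 8 → 384.
68.5 cm = 26.97 inches; × 10.857 = 292.80 → 293 rows.

Cast on 384 stitches; work 293 rows.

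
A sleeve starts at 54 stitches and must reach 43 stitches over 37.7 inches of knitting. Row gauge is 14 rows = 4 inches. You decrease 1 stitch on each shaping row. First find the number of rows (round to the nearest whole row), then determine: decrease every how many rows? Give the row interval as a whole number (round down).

Decrease every 12th row.

Rows = 37.7 × 3.5 = 132.0 → 132 rows.
Stitches to remove: 11 → 11 shaping rows (at 1 st each).
132 / 11 = 12.00 → every 12 rows.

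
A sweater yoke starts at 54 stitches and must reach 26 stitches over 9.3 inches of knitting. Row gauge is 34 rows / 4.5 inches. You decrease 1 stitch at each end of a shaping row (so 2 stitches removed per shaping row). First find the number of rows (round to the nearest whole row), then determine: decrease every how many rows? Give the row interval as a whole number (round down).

Rows = 9.3 × 7.556 = 70.3 → 70 rows.
Stitches to remove: 28 → 14 shaping rows (at 2 st each).
70 / 14 = 5.00 → every 5 rows.

Decrease every 5th row.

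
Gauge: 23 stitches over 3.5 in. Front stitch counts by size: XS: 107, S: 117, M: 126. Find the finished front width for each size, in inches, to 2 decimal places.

23/3.5 = 6.571 sts per in.
XS: 107 / 6.571 = 16.283 → 16.28 in.
S: 117 / 6.571 = 17.804 → 17.80 in.
M: 126 / 6.571 = 19.174 → 19.17 in.

XS 16.28 inches; S 17.80 inches; M 19.17 inches.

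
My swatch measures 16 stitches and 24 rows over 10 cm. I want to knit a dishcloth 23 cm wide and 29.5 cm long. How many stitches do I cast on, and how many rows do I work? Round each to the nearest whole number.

Stitch gauge = 16/10 = 1.6 sts/cm; 23 × 1.6 = 36.80 → 37 sts.
Row gauge = 24/10 = 2.4 rows/cm; 29.5 × 2.4 = 70.80 → 71 rows.

Cast on 37 stitches and work 71 rows.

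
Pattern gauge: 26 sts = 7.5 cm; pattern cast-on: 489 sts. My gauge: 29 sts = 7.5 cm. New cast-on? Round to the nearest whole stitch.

Scale factor = 29 / 26 = 1.115.
489 × 29 / 26 = 545.42 sts.
→ 545 sts.

CO 545 sts.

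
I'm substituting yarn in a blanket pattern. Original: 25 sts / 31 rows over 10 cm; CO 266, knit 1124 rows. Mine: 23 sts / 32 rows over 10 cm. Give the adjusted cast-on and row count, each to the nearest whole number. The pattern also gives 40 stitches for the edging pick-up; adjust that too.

Stitches: 266 × 23/25 = 244.72 → 245.
Rows: 1124 × 32/31 = 1160.26 → 1160.
edging pick-up: 40 × 23/25 = 36.80 → 37.

Cast on 245 stitches; work 1160 rows; edging pick-up 37 stitches.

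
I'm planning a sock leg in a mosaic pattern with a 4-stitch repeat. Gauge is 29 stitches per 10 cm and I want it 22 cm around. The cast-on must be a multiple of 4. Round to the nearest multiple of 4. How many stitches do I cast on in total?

29 / 10 = 2.9 sts per cm.
22 × 2.9 = 63.80 sts.
Nearest multiple of 4: 64.

64 stitches.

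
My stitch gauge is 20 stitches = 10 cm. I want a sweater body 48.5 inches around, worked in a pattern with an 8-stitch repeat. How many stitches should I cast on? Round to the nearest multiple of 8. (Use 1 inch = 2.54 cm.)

Cast on 248 stitches.

48.5 in = 48.5 × 2.54 = 123.19 cm.
20 / 10 = 2 sts/cm.
123.19 × 2 = 246.38 sts.
→ 248.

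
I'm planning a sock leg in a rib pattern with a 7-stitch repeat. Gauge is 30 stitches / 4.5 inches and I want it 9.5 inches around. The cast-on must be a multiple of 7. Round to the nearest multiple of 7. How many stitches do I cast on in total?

30 / 4.5 = 6.667 sts per inch.
9.5 × 6.667 = 63.33 sts.
Nearest multiple of 7: 63.

63 stitches.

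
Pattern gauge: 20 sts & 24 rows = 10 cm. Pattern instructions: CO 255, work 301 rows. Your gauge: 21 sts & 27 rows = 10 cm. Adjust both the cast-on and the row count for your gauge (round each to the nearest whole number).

Cast on 268 stitches; work 339 rows.

Stitches: 255 × 21/20 = 267.75 → 268.
Rows: 301 × 27/24 = 338.62 → 339.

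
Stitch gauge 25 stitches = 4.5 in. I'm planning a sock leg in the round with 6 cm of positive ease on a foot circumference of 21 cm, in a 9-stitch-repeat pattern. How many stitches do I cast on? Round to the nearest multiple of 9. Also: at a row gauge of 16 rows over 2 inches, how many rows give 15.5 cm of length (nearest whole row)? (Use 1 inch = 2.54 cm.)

Finished = 21 + 6 = 27 cm.
27 cm × 1/2.54 = 10.63 inches.
25/4.5 = 5.556 sts per in; 10.63 × 5.556 = 59.06 sts.
Nearest multiple of 9 → 63.
15.5 cm = 6.10 inches; × 8 = 48.82 → 49 rows.

Cast on 63 stitches; work 49 rows.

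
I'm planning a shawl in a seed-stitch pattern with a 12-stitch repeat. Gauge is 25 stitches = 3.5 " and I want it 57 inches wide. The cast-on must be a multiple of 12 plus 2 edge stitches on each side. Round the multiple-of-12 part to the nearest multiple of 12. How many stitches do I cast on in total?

25 / 3.5 = 7.143 sts per inch.
57 × 7.143 = 407.14 sts.
Less 4 edge sts → 403.14 for the repeat.
Nearest multiple of 12: 408.
Add back 4 edge sts → 412.

Cast on 412 stitches.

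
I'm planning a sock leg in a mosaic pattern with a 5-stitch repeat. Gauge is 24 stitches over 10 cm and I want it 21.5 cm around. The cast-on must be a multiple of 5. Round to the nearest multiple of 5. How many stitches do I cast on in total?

50 stitches.

24 / 10 = 2.4 sts per cm.
21.5 × 2.4 = 51.60 sts.
Nearest multiple of 5: 50.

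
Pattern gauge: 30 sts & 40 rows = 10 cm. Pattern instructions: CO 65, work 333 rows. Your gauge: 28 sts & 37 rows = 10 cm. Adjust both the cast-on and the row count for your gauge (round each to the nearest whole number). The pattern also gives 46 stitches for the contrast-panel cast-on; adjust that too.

Stitches: 65 × 28/30 = 60.67 → 61.
Rows: 333 × 37/40 = 308.02 → 308.
contrast-panel cast-on: 46 × 28/30 = 42.93 → 43.

Cast on 61 stitches; work 308 rows; contrast-panel cast-on 43 stitches.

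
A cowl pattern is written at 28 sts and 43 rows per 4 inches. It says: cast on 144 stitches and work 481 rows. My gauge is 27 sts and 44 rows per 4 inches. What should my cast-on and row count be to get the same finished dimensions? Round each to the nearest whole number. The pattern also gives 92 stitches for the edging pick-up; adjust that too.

Cast on 139 stitches; work 492 rows; edging pick-up 89 stitches.

Stitches: 144 × 27/28 = 138.86 → 139.
Rows: 481 × 44/43 = 492.19 → 492.
edging pick-up: 92 × 27/28 = 88.71 → 89.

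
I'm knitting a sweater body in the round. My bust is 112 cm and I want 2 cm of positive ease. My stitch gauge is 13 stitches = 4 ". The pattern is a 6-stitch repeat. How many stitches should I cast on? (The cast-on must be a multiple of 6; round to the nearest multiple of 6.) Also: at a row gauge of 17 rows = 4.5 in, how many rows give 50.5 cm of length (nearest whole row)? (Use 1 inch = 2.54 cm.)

Finished = 112 + 2 = 114 cm.
114 cm × 1/2.54 = 44.88 inches.
13/4 = 3.25 sts per in; 44.88 × 3.25 = 145.87 sts.
Nearest multiple of 6 → 144.
50.5 cm = 19.88 inches; × 3.778 = 75.11 → 75 rows.

Cast on 144 stitches; work 75 rows.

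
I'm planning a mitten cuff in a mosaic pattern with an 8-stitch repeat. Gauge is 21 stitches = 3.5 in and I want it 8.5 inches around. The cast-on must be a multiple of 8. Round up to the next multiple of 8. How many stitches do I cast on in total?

21 / 3.5 = 6 sts per inch.
8.5 × 6 = 51.00 sts.
Next multiple of 8: 56.

Cast on 56 stitches.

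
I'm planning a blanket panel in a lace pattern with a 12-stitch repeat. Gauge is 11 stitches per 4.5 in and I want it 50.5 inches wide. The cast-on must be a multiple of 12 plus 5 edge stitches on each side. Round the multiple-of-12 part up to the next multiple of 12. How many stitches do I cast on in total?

Cast on 130 stitches.

11 / 4.5 = 2.444 sts per inch.
50.5 × 2.444 = 123.44 sts.
Less 10 edge sts → 113.44 for the repeat.
Next multiple of 12: 120.
Add back 10 edge sts → 130.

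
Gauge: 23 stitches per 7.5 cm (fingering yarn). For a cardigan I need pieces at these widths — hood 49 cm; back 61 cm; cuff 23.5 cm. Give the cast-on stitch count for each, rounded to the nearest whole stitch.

hood 150; back 187; cuff 72.

Rate = 23/7.5 = 3.067 sts per cm.
hood: 49 × 3.067 = 150.27 → 150.
back: 61 × 3.067 = 187.07 → 187.
cuff: 23.5 × 3.067 = 72.07 → 72.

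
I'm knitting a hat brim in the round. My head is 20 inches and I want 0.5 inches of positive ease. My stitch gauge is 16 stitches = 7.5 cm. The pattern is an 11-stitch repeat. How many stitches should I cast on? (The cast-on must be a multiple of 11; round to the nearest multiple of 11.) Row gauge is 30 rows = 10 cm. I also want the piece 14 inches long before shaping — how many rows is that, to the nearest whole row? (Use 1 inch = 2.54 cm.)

Finished = 20 + 0.5 = 20.5 inches.
20.5 inches × 2.54 = 52.07 cm.
16/7.5 = 2.133 sts per cm; 52.07 × 2.133 = 111.08 sts.
Nearest multiple of 11 → 110.
14 inches = 35.56 cm; × 3 = 106.68 → 107 rows.

Cast on 110 stitches; work 107 rows.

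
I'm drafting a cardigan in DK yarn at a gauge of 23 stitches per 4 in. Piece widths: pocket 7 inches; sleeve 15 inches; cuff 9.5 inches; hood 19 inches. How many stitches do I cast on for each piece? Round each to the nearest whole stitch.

pocket 40; sleeve 86; cuff 55; hood 109.

Rate = 23/4 = 5.75 sts per in.
pocket: 7 × 5.75 = 40.25 → 40.
sleeve: 15 × 5.75 = 86.25 → 86.
cuff: 9.5 × 5.75 = 54.62 → 55.
hood: 19 × 5.75 = 109.25 → 109.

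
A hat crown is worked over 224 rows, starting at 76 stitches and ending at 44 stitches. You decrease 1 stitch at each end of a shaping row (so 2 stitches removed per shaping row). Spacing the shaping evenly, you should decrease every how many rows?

Decrease every 14th row.

Stitches to remove: |44 − 76| = 32.
Shaping rows needed: 32 / 2 = 16.
224 rows / 16 = every 14 rows.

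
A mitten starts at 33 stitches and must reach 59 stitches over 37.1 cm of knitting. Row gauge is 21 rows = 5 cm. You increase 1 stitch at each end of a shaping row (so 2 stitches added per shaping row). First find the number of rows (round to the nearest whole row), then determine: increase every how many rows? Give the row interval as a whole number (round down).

Increase every 12th row.

Rows = 37.1 × 4.2 = 155.8 → 156 rows.
Stitches to add: 26 → 13 shaping rows (at 2 st each).
156 / 13 = 12.00 → every 12 rows.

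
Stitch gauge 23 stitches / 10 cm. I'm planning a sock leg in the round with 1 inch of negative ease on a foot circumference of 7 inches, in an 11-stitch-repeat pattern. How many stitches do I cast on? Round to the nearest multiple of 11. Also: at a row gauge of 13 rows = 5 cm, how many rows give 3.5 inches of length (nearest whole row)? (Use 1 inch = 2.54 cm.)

Cast on 33 stitches; work 23 rows.

Finished = 7 − 1 = 6 inches.
6 inches × 2.54 = 15.24 cm.
23/10 = 2.3 sts per cm; 15.24 × 2.3 = 35.05 sts.
Nearest multiple of 11 → 33.
3.5 inches = 8.89 cm; × 2.6 = 23.11 → 23 rows.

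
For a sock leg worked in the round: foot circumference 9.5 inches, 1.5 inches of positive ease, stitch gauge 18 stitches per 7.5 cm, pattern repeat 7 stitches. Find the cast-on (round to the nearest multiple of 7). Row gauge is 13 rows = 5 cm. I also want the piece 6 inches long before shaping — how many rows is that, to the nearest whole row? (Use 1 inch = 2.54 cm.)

Cast on 70 stitches; work 40 rows.

Finished = 9.5 + 1.5 = 11 inches.
11 inches × 2.54 = 27.94 cm.
18/7.5 = 2.4 sts per cm; 27.94 × 2.4 = 67.06 sts.
Nearest multiple of 7 → 70.
6 inches = 15.24 cm; × 2.6 = 39.62 → 40 rows.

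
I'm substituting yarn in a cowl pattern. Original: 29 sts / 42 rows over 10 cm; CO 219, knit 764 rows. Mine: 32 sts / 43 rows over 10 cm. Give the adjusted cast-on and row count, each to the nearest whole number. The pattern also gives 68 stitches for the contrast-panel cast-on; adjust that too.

Stitches: 219 × 32/29 = 241.66 → 242.
Rows: 764 × 43/42 = 782.19 → 782.
contrast-panel cast-on: 68 × 32/29 = 75.03 → 75.

Cast on 242 stitches; work 782 rows; contrast-panel cast-on 75 stitches.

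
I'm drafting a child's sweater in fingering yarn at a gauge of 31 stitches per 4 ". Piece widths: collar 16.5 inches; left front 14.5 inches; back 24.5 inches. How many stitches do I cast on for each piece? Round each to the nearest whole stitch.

Rate = 31/4 = 7.75 sts per in.
collar: 16.5 × 7.75 = 127.88 → 128.
left front: 14.5 × 7.75 = 112.38 → 112.
back: 24.5 × 7.75 = 189.88 → 190.

collar 128; left front 112; back 190.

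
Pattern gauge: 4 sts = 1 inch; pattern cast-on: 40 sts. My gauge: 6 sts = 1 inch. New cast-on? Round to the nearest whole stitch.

Scale factor = 6 / 4 = 1.500.
40 × 6 / 4 = 60.00 sts.

Cast on 60 stitches.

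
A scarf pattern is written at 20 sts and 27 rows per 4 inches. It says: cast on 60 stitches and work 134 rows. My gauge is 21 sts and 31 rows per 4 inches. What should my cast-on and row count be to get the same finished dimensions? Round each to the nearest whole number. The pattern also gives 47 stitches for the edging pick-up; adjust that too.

Stitches: 60 × 21/20 = 63.00 → 63.
Rows: 134 × 31/27 = 153.85 → 154.
edging pick-up: 47 × 21/20 = 49.35 → 49.

Cast on 63 stitches; work 154 rows; edging pick-up 49 stitches.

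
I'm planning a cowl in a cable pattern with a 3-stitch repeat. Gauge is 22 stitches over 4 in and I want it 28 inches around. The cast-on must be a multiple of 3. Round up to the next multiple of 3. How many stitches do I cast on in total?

22 / 4 = 5.5 sts per inch.
28 × 5.5 = 154.00 sts.
Next multiple of 3: 156.

156 stitches.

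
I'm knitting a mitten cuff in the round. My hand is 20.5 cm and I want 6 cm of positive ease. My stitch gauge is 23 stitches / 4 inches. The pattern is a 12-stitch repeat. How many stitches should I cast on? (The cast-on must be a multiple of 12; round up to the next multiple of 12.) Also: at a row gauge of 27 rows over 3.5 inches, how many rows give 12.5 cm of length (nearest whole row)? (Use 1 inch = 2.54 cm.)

Finished = 20.5 + 6 = 26.5 cm.
26.5 cm × 1/2.54 = 10.43 inches.
23/4 = 5.75 sts per in; 10.43 × 5.75 = 59.99 sts.
Next multiple of 12 → 60.
12.5 cm = 4.92 inches; × 7.714 = 37.96 → 38 rows.

Cast on 60 stitches; work 38 rows.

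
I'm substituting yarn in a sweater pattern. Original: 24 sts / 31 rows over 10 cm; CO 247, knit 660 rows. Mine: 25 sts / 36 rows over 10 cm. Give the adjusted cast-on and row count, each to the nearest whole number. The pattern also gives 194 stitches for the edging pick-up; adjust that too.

Cast on 257 stitches; work 766 rows; edging pick-up 202 stitches.

Stitches: 247 × 25/24 = 257.29 → 257.
Rows: 660 × 36/31 = 766.45 → 766.
edging pick-up: 194 × 25/24 = 202.08 → 202.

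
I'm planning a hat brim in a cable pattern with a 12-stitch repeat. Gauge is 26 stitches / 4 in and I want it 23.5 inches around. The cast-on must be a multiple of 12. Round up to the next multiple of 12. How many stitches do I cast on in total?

156 stitches.

26 / 4 = 6.5 sts per inch.
23.5 × 6.5 = 152.75 sts.
Next multiple of 12: 156.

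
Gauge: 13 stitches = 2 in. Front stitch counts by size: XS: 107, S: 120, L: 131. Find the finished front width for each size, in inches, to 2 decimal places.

XS 16.46 inches; S 18.46 inches; L 20.15 inches.

13/2 = 6.5 sts per in.
XS: 107 / 6.5 = 16.462 → 16.46 in.
S: 120 / 6.5 = 18.462 → 18.46 in.
L: 131 / 6.5 = 20.154 → 20.15 in.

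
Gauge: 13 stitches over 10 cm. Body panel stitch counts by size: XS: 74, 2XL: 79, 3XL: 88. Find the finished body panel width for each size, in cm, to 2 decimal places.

13/10 = 1.3 sts per cm.
XS: 74 / 1.3 = 56.923 → 56.92 cm.
2XL: 79 / 1.3 = 60.769 → 60.77 cm.
3XL: 88 / 1.3 = 67.692 → 67.69 cm.

XS 56.92 cm; 2XL 60.77 cm; 3XL 67.69 cm.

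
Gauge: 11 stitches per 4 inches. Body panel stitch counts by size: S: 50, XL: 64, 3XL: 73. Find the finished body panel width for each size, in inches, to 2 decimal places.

S 18.18 inches; XL 23.27 inches; 3XL 26.55 inches.

11/4 = 2.75 sts per in.
S: 50 / 2.75 = 18.182 → 18.18 in.
XL: 64 / 2.75 = 23.273 → 23.27 in.
3XL: 73 / 2.75 = 26.545 → 26.55 in.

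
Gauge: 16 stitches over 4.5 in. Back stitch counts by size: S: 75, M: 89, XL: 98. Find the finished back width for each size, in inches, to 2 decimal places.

S 21.09 inches; M 25.03 inches; XL 27.56 inches.

16/4.5 = 3.556 sts per in.
S: 75 / 3.556 = 21.094 → 21.09 in.
M: 89 / 3.556 = 25.031 → 25.03 in.
XL: 98 / 3.556 = 27.562 → 27.56 in.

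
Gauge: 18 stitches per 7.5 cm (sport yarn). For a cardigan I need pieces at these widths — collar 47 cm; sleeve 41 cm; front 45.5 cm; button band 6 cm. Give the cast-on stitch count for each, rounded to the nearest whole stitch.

collar 113; sleeve 98; front 109; button band 14.

Rate = 18/7.5 = 2.4 sts per cm.
collar: 47 × 2.4 = 112.80 → 113.
sleeve: 41 × 2.4 = 98.40 → 98.
front: 45.5 × 2.4 = 109.20 → 109.
button band: 6 × 2.4 = 14.40 → 14.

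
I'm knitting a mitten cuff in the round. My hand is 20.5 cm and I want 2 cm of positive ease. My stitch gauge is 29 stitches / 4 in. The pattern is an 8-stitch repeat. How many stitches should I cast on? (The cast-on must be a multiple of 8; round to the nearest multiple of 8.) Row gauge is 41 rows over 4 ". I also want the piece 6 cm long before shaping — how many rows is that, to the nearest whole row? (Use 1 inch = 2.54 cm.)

Cast on 64 stitches; work 24 rows.

Finished = 20.5 + 2 = 22.5 cm.
22.5 cm × 1/2.54 = 8.86 inches.
29/4 = 7.25 sts per in; 8.86 × 7.25 = 64.22 sts.
Nearest multiple of 8 → 64.
6 cm = 2.36 inches; × 10.25 = 24.21 → 24 rows.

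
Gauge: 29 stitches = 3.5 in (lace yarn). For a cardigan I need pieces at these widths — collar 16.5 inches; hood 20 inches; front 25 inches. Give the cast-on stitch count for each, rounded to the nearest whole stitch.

collar 137; hood 166; front 207.

Rate = 29/3.5 = 8.286 sts per in.
collar: 16.5 × 8.286 = 136.71 → 137.
hood: 20 × 8.286 = 165.71 → 166.
front: 25 × 8.286 = 207.14 → 207.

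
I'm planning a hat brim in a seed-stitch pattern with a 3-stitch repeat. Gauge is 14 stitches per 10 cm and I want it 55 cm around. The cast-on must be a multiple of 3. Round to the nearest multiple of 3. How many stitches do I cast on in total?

78 stitches.

14 / 10 = 1.4 sts per cm.
55 × 1.4 = 77.00 sts.
Nearest multiple of 3: 78.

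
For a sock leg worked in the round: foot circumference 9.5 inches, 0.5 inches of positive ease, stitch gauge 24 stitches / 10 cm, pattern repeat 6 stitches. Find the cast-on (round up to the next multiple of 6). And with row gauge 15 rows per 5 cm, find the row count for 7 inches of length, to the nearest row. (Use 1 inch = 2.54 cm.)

Cast on 66 stitches; work 53 rows.

Finished = 9.5 + 0.5 = 10 inches.
10 inches × 2.54 = 25.40 cm.
24/10 = 2.4 sts per cm; 25.40 × 2.4 = 60.96 sts.
Next multiple of 6 → 66.
7 inches = 17.78 cm; × 3 = 53.34 → 53 rows.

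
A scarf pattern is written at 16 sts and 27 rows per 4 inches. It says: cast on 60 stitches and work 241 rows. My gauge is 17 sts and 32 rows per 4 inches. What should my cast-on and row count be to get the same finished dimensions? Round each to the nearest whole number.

Stitches: 60 × 17/16 = 63.75 → 64.
Rows: 241 × 32/27 = 285.63 → 286.

Cast on 64 stitches; work 286 rows.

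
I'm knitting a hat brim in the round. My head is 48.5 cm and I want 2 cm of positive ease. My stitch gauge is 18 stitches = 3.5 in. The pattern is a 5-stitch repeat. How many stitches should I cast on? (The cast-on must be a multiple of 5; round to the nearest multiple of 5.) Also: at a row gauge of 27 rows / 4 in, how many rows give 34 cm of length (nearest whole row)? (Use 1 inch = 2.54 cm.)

Cast on 100 stitches; work 90 rows.

Finished = 48.5 + 2 = 50.5 cm.
50.5 cm × 1/2.54 = 19.88 inches.
18/3.5 = 5.143 sts per in; 19.88 × 5.143 = 102.25 sts.
Nearest multiple of 5 → 100.
34 cm = 13.39 inches; × 6.75 = 90.35 → 90 rows.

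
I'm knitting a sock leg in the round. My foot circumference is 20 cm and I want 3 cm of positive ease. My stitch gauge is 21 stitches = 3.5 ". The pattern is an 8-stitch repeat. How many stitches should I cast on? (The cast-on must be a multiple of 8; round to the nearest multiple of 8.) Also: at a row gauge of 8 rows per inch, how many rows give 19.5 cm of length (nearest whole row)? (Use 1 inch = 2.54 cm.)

Finished = 20 + 3 = 23 cm.
23 cm × 1/2.54 = 9.06 inches.
21/3.5 = 6 sts per in; 9.06 × 6 = 54.33 sts.
Nearest multiple of 8 → 56.
19.5 cm = 7.68 inches; × 8 = 61.42 → 61 rows.

Cast on 56 stitches; work 61 rows.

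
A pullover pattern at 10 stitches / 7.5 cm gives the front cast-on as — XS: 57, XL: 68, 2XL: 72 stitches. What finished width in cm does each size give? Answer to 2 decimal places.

10/7.5 = 1.333 sts per cm.
XS: 57 / 1.333 = 42.750 → 42.75 cm.
XL: 68 / 1.333 = 51.000 → 51.00 cm.
2XL: 72 / 1.333 = 54.000 → 54.00 cm.

XS 42.75 cm; XL 51.00 cm; 2XL 54.00 cm.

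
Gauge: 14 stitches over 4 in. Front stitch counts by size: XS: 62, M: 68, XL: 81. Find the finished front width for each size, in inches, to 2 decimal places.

14/4 = 3.5 sts per in.
XS: 62 / 3.5 = 17.714 → 17.71 in.
M: 68 / 3.5 = 19.429 → 19.43 in.
XL: 81 / 3.5 = 23.143 → 23.14 in.

XS 17.71 inches; M 19.43 inches; XL 23.14 inches.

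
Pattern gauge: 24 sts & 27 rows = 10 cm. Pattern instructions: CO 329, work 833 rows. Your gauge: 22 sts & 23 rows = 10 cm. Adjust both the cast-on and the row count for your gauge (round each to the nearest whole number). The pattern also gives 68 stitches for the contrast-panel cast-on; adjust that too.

Stitches: 329 × 22/24 = 301.58 → 302.
Rows: 833 × 23/27 = 709.59 → 710.
contrast-panel cast-on: 68 × 22/24 = 62.33 → 62.

Cast on 302 stitches; work 710 rows; contrast-panel cast-on 62 stitches.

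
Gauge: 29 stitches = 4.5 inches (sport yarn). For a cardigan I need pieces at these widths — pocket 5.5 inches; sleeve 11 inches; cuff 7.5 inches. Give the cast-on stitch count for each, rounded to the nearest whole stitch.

pocket 35; sleeve 71; cuff 48.

Rate = 29/4.5 = 6.444 sts per in.
pocket: 5.5 × 6.444 = 35.44 → 35.
sleeve: 11 × 6.444 = 70.89 → 71.
cuff: 7.5 × 6.444 = 48.33 → 48.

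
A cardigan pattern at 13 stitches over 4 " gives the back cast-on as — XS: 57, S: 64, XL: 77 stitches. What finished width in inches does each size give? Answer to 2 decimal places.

XS 17.54 inches; S 19.69 inches; XL 23.69 inches.

13/4 = 3.25 sts per in.
XS: 57 / 3.25 = 17.538 → 17.54 in.
S: 64 / 3.25 = 19.692 → 19.69 in.
XL: 77 / 3.25 = 23.692 → 23.69 in.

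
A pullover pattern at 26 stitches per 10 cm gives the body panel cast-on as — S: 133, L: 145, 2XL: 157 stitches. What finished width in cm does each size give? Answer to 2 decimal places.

S 51.15 cm; L 55.77 cm; 2XL 60.38 cm.

26/10 = 2.6 sts per cm.
S: 133 / 2.6 = 51.154 → 51.15 cm.
L: 145 / 2.6 = 55.769 → 55.77 cm.
2XL: 157 / 2.6 = 60.385 → 60.38 cm.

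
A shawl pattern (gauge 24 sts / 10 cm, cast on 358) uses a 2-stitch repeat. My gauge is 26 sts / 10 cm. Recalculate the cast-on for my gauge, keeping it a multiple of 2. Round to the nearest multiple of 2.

CO 388 sts.

358 × 26 / 24 = 387.83.
Nearest multiple of 2: 388.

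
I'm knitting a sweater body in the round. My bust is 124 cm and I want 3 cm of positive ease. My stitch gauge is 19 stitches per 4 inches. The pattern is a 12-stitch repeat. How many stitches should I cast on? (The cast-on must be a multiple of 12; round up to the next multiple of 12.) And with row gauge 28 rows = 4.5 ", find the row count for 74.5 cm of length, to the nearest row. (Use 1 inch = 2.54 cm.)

Cast on 240 stitches; work 183 rows.

Finished = 124 + 3 = 127 cm.
127 cm × 1/2.54 = 50.00 inches.
19/4 = 4.75 sts per in; 50.00 × 4.75 = 237.50 sts.
Next multiple of 12 → 240.
74.5 cm = 29.33 inches; × 6.222 = 182.50 → 183 rows.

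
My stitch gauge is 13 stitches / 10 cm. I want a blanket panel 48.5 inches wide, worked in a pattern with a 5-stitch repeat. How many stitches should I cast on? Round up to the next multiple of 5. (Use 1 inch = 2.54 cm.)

CO 165 sts.

48.5 in = 48.5 × 2.54 = 123.19 cm.
13 / 10 = 1.3 sts/cm.
123.19 × 1.3 = 160.15 sts.
→ 165.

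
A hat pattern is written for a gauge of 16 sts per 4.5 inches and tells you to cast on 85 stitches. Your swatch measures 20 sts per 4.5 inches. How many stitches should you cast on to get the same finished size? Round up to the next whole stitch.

Scale factor = 20 / 16 = 1.250.
85 × 20 / 16 = 106.25 sts.
→ 107 sts.

Cast on 107 stitches.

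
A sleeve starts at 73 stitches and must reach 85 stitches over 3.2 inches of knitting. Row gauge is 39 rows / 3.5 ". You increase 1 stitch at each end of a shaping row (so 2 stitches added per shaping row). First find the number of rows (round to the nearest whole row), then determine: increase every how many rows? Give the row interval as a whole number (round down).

Rows = 3.2 × 11.143 = 35.7 → 36 rows.
Stitches to add: 12 → 6 shaping rows (at 2 st each).
36 / 6 = 6.00 → every 6 rows.

Increase every 6th row.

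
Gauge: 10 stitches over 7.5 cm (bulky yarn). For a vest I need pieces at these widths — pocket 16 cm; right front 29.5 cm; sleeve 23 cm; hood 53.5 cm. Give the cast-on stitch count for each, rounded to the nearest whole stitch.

Rate = 10/7.5 = 1.333 sts per cm.
pocket: 16 × 1.333 = 21.33 → 21.
right front: 29.5 × 1.333 = 39.33 → 39.
sleeve: 23 × 1.333 = 30.67 → 31.
hood: 53.5 × 1.333 = 71.33 → 71.

pocket 21; right front 39; sleeve 31; hood 71.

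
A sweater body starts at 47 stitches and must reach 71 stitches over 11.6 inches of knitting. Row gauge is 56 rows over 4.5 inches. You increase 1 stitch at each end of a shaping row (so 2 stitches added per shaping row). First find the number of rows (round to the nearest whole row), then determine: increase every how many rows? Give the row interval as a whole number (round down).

Rows = 11.6 × 12.444 = 144.4 → 144 rows.
Stitches to add: 24 → 12 shaping rows (at 2 st each).
144 / 12 = 12.00 → every 12 rows.

Increase every 12th row.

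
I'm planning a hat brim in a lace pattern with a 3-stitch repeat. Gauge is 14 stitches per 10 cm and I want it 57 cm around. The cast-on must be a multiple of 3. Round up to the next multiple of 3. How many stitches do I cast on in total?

14 / 10 = 1.4 sts per cm.
57 × 1.4 = 79.80 sts.
Next multiple of 3: 81.

CO 81 sts.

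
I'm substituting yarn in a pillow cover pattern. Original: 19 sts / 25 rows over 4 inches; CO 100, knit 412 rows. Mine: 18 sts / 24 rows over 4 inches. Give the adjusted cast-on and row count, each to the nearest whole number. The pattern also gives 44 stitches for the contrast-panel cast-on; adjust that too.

Cast on 95 stitches; work 396 rows; contrast-panel cast-on 42 stitches.

Stitches: 100 × 18/19 = 94.74 → 95.
Rows: 412 × 24/25 = 395.52 → 396.
contrast-panel cast-on: 44 × 18/19 = 41.68 → 42.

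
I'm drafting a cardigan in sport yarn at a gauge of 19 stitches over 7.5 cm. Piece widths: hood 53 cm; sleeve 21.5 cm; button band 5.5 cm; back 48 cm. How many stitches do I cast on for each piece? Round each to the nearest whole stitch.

hood 134; sleeve 54; button band 14; back 122.

Rate = 19/7.5 = 2.533 sts per cm.
hood: 53 × 2.533 = 134.27 → 134.
sleeve: 21.5 × 2.533 = 54.47 → 54.
button band: 5.5 × 2.533 = 13.93 → 14.
back: 48 × 2.533 = 121.60 → 122.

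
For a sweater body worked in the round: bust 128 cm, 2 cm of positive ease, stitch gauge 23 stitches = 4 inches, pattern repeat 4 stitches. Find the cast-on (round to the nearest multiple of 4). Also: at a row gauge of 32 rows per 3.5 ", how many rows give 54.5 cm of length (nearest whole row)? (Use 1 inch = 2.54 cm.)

Finished = 128 + 2 = 130 cm.
130 cm × 1/2.54 = 51.18 inches.
23/4 = 5.75 sts per in; 51.18 × 5.75 = 294.29 sts.
Nearest multiple of 4 → 296.
54.5 cm = 21.46 inches; × 9.143 = 196.18 → 196 rows.

Cast on 296 stitches; work 196 rows.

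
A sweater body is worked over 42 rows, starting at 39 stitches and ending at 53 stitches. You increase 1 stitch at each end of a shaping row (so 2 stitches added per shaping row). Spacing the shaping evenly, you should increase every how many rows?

Increase every 6th row.

Stitches to add: |53 − 39| = 14.
Shaping rows needed: 14 / 2 = 7.
42 rows / 7 = every 6 rows.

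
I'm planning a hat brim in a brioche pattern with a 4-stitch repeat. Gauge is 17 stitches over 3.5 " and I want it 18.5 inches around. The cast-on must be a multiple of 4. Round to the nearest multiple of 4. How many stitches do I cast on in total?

CO 88 sts.

17 / 3.5 = 4.857 sts per inch.
18.5 × 4.857 = 89.86 sts.
Nearest multiple of 4: 88.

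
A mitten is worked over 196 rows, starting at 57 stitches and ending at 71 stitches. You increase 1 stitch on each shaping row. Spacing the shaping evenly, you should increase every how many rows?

Stitches to add: |71 − 57| = 14.
Shaping rows needed: 14 / 1 = 14.
196 rows / 14 = every 14 rows.

Increase every 14th row.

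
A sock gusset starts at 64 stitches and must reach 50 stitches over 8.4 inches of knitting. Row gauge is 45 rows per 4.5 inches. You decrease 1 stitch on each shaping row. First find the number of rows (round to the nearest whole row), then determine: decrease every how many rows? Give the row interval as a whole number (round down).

Decrease every 6th row.

Rows = 8.4 × 10 = 84.0 → 84 rows.
Stitches to remove: 14 → 14 shaping rows (at 1 st each).
84 / 14 = 6.00 → every 6 rows.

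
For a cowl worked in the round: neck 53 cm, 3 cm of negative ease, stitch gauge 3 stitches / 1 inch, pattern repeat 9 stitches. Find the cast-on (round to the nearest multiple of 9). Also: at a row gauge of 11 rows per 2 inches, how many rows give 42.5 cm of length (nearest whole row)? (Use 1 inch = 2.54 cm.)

Finished = 53 − 3 = 50 cm.
50 cm × 1/2.54 = 19.69 inches.
3/1 = 3 sts per in; 19.69 × 3 = 59.06 sts.
Nearest multiple of 9 → 63.
42.5 cm = 16.73 inches; × 5.5 = 92.03 → 92 rows.

Cast on 63 stitches; work 92 rows.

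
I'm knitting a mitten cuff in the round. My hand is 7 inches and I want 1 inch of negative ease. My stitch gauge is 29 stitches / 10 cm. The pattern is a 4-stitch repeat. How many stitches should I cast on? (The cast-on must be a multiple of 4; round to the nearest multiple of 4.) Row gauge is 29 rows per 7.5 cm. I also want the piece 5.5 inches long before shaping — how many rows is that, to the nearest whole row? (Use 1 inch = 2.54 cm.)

Cast on 44 stitches; work 54 rows.

Finished = 7 − 1 = 6 inches.
6 inches × 2.54 = 15.24 cm.
29/10 = 2.9 sts per cm; 15.24 × 2.9 = 44.20 sts.
Nearest multiple of 4 → 44.
5.5 inches = 13.97 cm; × 3.867 = 54.02 → 54 rows.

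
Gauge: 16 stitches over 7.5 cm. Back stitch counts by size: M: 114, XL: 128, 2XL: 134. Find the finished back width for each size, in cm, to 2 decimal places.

M 53.44 cm; XL 60.00 cm; 2XL 62.81 cm.

16/7.5 = 2.133 sts per cm.
M: 114 / 2.133 = 53.438 → 53.44 cm.
XL: 128 / 2.133 = 60.000 → 60.00 cm.
2XL: 134 / 2.133 = 62.812 → 62.81 cm.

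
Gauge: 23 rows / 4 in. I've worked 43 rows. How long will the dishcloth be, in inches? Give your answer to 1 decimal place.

23 rows / 4 inch = 5.75 rows per inch.
43 / 5.75 = 7.48 inches.

7.5 inches.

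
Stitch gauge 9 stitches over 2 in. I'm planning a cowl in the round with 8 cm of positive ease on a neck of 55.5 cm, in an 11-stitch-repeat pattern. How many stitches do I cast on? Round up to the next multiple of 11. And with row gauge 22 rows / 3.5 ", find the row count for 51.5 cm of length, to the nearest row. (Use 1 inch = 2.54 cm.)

Cast on 121 stitches; work 127 rows.

Finished = 55.5 + 8 = 63.5 cm.
63.5 cm × 1/2.54 = 25.00 inches.
9/2 = 4.5 sts per in; 25.00 × 4.5 = 112.50 sts.
Next multiple of 11 → 121.
51.5 cm = 20.28 inches; × 6.286 = 127.45 → 127 rows.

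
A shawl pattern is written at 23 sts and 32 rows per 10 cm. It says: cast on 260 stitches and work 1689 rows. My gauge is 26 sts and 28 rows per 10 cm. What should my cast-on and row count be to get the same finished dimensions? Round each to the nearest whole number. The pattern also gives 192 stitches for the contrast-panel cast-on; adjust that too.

Stitches: 260 × 26/23 = 293.91 → 294.
Rows: 1689 × 28/32 = 1477.88 → 1478.
contrast-panel cast-on: 192 × 26/23 = 217.04 → 217.

Cast on 294 stitches; work 1478 rows; contrast-panel cast-on 217 stitches.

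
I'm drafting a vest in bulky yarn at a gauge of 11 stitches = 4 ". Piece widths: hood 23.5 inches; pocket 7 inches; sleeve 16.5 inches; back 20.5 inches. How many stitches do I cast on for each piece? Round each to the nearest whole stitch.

hood 65; pocket 19; sleeve 45; back 56.

Rate = 11/4 = 2.75 sts per in.
hood: 23.5 × 2.75 = 64.62 → 65.
pocket: 7 × 2.75 = 19.25 → 19.
sleeve: 16.5 × 2.75 = 45.38 → 45.
back: 20.5 × 2.75 = 56.38 → 56.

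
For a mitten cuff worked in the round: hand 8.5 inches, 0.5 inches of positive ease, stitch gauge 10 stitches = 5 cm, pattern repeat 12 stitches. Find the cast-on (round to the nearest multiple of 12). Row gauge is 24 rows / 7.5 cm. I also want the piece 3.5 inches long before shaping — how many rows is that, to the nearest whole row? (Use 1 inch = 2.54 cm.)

Finished = 8.5 + 0.5 = 9 inches.
9 inches × 2.54 = 22.86 cm.
10/5 = 2 sts per cm; 22.86 × 2 = 45.72 sts.
Nearest multiple of 12 → 48.
3.5 inches = 8.89 cm; × 3.2 = 28.45 → 28 rows.

Cast on 48 stitches; work 28 rows.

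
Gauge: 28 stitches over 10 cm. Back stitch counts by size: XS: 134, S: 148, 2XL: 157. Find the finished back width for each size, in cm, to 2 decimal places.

28/10 = 2.8 sts per cm.
XS: 134 / 2.8 = 47.857 → 47.86 cm.
S: 148 / 2.8 = 52.857 → 52.86 cm.
2XL: 157 / 2.8 = 56.071 → 56.07 cm.

XS 47.86 cm; S 52.86 cm; 2XL 56.07 cm.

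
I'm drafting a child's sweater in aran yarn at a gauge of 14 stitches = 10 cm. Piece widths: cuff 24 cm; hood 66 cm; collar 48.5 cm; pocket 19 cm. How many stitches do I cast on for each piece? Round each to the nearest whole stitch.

Rate = 14/10 = 1.4 sts per cm.
cuff: 24 × 1.4 = 33.60 → 34.
hood: 66 × 1.4 = 92.40 → 92.
collar: 48.5 × 1.4 = 67.90 → 68.
pocket: 19 × 1.4 = 26.60 → 27.

cuff 34; hood 92; collar 68; pocket 27.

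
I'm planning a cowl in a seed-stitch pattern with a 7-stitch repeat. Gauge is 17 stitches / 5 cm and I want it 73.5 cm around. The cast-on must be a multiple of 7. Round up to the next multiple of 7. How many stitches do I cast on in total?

CO 252 sts.

17 / 5 = 3.4 sts per cm.
73.5 × 3.4 = 249.90 sts.
Next multiple of 7: 252.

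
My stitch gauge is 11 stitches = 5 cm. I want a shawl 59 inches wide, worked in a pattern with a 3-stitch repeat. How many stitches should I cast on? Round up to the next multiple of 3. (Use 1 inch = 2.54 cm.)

59 in = 59 × 2.54 = 149.86 cm.
11 / 5 = 2.2 sts/cm.
149.86 × 2.2 = 329.69 sts.
→ 330.

330 stitches.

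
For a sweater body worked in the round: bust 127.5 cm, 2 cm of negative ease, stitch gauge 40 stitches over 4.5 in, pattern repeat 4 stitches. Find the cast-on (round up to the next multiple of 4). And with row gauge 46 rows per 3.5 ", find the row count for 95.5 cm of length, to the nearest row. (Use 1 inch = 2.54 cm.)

Cast on 440 stitches; work 494 rows.

Finished = 127.5 − 2 = 125.5 cm.
125.5 cm × 1/2.54 = 49.41 inches.
40/4.5 = 8.889 sts per in; 49.41 × 8.889 = 439.20 sts.
Next multiple of 4 → 440.
95.5 cm = 37.60 inches; × 13.143 = 494.15 → 494 rows.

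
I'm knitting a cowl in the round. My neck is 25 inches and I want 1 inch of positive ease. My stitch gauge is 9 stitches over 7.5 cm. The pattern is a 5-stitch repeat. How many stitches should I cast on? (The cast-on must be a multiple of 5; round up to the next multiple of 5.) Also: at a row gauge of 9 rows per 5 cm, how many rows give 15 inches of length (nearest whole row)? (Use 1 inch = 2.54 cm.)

Finished = 25 + 1 = 26 inches.
26 inches × 2.54 = 66.04 cm.
9/7.5 = 1.2 sts per cm; 66.04 × 1.2 = 79.25 sts.
Next multiple of 5 → 80.
15 inches = 38.10 cm; × 1.8 = 68.58 → 69 rows.

Cast on 80 stitches; work 69 rows.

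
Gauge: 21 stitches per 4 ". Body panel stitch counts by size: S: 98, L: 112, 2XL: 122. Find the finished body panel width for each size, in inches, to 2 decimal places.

21/4 = 5.25 sts per in.
S: 98 / 5.25 = 18.667 → 18.67 in.
L: 112 / 5.25 = 21.333 → 21.33 in.
2XL: 122 / 5.25 = 23.238 → 23.24 in.

S 18.67 inches; L 21.33 inches; 2XL 23.24 inches.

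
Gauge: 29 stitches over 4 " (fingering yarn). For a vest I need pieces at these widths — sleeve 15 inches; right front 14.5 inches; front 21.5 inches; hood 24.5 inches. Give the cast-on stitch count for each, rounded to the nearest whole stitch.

Rate = 29/4 = 7.25 sts per in.
sleeve: 15 × 7.25 = 108.75 → 109.
right front: 14.5 × 7.25 = 105.12 → 105.
front: 21.5 × 7.25 = 155.88 → 156.
hood: 24.5 × 7.25 = 177.62 → 178.

sleeve 109; right front 105; front 156; hood 178.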